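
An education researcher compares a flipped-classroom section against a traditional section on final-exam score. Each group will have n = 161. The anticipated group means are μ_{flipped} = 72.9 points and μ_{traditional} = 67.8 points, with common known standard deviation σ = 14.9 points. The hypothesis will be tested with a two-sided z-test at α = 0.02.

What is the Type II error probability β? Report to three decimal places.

β ≈ 0.228

Standardized effect: d = |μ_{flipped} − μ_{traditional}| / σ = |72.9 − 67.8| / 14.9 = 0.3423
Noncentrality parameter: δ = d·√(n/2) = 0.3423 × √(161/2) = 3.0710
Critical value for a two-sided test at α = 0.02: z_{α/2} = 2.326.
Power = Φ(δ − 2.326) + Φ(−δ − 2.326) = Φ(0.745) + Φ(-5.397) = 0.7718 + 0.0000 = 0.7718.
Type II error: β = 1 − power = 1 − 0.7718 = 0.2282.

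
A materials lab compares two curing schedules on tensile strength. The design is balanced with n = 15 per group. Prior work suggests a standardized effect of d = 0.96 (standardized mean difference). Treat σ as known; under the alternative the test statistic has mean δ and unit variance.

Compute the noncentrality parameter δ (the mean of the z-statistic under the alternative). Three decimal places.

The noncentrality parameter scales effect size by the design's sample-size factor: δ = d·√(n/2) = 0.96 × √(15/2) = 2.6291

δ ≈ 2.629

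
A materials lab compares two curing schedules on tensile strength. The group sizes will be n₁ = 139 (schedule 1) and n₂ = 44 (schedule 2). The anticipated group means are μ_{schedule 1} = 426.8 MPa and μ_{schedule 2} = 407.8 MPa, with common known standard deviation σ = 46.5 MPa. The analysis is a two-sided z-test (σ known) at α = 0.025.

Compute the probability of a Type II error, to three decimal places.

Standardized effect: d = |μ_{schedule 1} − μ_{schedule 2}| / σ = |426.8 − 407.8| / 46.5 = 0.4086
Noncentrality parameter: δ = d / √(1/n₁ + 1/n₂) = 0.4086 / √(1/139 + 1/44) = 2.3622
Critical value for a two-sided test at α = 0.025: z_{α/2} = 2.241.
Power = Φ(δ − 2.241) + Φ(−δ − 2.241) = Φ(0.121) + Φ(-4.604) = 0.5481 + 0.0000 = 0.5481.
Type II error: β = 1 − power = 1 − 0.5481 = 0.4519.

β ≈ 0.452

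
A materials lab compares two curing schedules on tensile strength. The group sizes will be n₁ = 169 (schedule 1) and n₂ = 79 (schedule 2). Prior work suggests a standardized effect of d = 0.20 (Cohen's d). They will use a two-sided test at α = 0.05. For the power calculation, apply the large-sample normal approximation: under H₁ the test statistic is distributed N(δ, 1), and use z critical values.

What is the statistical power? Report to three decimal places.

Noncentrality parameter: δ = d / √(1/n₁ + 1/n₂) = 0.20 / √(1/169 + 1/79) = 1.4674
Critical value for a two-sided test at α = 0.05: z_{α/2} = 1.960.
Power = Φ(δ − 1.960) + Φ(−δ − 1.960) = Φ(-0.493) + Φ(-3.427) = 0.3112 + 0.0003 = 0.3115.

Power ≈ 0.311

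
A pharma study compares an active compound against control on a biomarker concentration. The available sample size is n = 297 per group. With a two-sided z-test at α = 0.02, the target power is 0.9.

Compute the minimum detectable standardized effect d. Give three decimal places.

d ≈ 0.296

Required noncentrality: δ = z_{0.01} + z_{0.10} = 2.326 + 1.282 = 3.608.
(Lower-tail contribution to power is negligible for δ > 0.)
δ = d·√(n/2) ⇒ d = δ/√(n/2) = 3.608/√(297/2) = 0.2961.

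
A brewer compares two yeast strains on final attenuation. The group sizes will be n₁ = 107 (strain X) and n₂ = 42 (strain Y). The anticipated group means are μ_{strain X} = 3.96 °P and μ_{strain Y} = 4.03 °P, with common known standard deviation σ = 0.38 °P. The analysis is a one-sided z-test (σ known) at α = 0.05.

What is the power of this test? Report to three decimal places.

Standardized effect: d = |μ_{strain X} − μ_{strain Y}| / σ = |3.96 − 4.03| / 0.38 = 0.1842
Noncentrality parameter: δ = d / √(1/n₁ + 1/n₂) = 0.1842 / √(1/107 + 1/42) = 1.0117
One-sided α = 0.05 → critical value z_{0.05} = 1.645.
Power = P(Z > 1.645 − δ) = Φ(-0.633) = 0.2633.

Power ≈ 0.263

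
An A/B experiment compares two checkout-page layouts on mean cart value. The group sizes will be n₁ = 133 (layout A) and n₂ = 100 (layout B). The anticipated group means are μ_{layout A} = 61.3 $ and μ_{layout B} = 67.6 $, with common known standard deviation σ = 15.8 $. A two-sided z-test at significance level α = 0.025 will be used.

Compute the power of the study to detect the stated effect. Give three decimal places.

Standardized effect: d = |μ_{layout A} − μ_{layout B}| / σ = |61.3 − 67.6| / 15.8 = 0.3987
Noncentrality parameter: δ = d / √(1/n₁ + 1/n₂) = 0.3987 / √(1/133 + 1/100) = 3.0125
Critical value for a two-sided test at α = 0.025: z_{α/2} = 2.241.
Power = Φ(δ − 2.241) + Φ(−δ − 2.241) = Φ(0.771) + Φ(-5.254) = 0.7797 + 0.0000 = 0.7797.

Power ≈ 0.780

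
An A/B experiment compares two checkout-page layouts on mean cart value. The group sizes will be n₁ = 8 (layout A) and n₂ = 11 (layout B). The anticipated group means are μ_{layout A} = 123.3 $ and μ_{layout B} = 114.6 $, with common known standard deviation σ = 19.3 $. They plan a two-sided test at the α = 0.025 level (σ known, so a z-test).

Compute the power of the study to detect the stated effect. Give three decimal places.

Power ≈ 0.102

Standardized effect: d = |μ_{layout A} − μ_{layout B}| / σ = |123.3 − 114.6| / 19.3 = 0.4508
Noncentrality parameter: δ = d / √(1/n₁ + 1/n₂) = 0.4508 / √(1/8 + 1/11) = 0.9701
Two-sided α = 0.025 → critical value z_{0.0125} = 2.241.
Power = Φ(δ − 2.241) + Φ(−δ − 2.241) = Φ(-1.271) + Φ(-3.212) = 0.1018 + 0.0007 = 0.1025.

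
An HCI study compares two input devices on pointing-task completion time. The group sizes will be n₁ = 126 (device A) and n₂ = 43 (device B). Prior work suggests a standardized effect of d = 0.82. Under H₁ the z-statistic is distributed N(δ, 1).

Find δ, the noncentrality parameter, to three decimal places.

δ ≈ 4.643

δ = d / √(1/n₁ + 1/n₂) = 0.82 / √(1/126 + 1/43) = 4.6429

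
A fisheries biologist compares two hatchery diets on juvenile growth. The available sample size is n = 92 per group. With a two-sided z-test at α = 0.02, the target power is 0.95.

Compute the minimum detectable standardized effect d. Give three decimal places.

d ≈ 0.586

Need Φ(δ − 2.326) = 0.95, so δ = 2.326 + 1.645 = 3.971.
(Lower-tail contribution to power is negligible for δ > 0.)
δ = d·√(n/2) ⇒ d = δ/√(n/2) = 3.971/√(92/2) = 0.5855.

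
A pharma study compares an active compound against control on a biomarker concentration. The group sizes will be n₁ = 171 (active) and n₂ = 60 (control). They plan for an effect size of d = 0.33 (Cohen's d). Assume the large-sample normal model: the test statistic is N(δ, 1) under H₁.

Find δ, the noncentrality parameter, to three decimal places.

The noncentrality parameter scales effect size by the design's sample-size factor: δ = d / √(1/n₁ + 1/n₂) = 0.33 / √(1/171 + 1/60) = 2.1993

δ ≈ 2.199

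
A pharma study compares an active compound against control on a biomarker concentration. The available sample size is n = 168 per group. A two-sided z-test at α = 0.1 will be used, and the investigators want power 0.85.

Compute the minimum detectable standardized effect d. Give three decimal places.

Need Φ(δ − 1.645) = 0.85, so δ = 1.645 + 1.036 = 2.681.
(The second rejection-region term Φ(−δ − z_{α/2}) is negligible and dropped.)
δ = d·√(n/2) ⇒ d = δ/√(n/2) = 2.681/√(168/2) = 0.2926.

d ≈ 0.293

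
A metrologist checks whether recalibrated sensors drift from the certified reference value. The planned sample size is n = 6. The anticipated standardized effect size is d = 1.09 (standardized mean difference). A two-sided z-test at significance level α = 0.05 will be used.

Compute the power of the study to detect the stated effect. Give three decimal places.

Noncentrality parameter: δ = d·√n = 1.09 × √6 = 2.6699
Critical value for a two-sided test at α = 0.05: z_{α/2} = 1.960.
Power = Φ(δ − 1.960) + Φ(−δ − 1.960) = Φ(0.710) + Φ(-4.630) = 0.7611 + 0.0000 = 0.7611.

Power ≈ 0.761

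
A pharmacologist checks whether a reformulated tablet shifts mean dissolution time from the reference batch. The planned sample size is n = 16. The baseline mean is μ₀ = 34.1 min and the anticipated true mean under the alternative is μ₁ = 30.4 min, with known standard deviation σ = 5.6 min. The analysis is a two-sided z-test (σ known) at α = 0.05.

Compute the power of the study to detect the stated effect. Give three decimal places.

Standardized effect: d = |μ₁ − μ₀| / σ = |30.4 − 34.1| / 5.6 = 0.6607
Noncentrality parameter: δ = d·√n = 0.6607 × √16 = 2.6429
Two-sided α = 0.05 → critical value z_{0.025} = 1.960.
Power = Φ(δ − 1.960) + Φ(−δ − 1.960) = Φ(0.683) + Φ(-4.603) = 0.7527 + 0.0000 = 0.7527.

Power ≈ 0.753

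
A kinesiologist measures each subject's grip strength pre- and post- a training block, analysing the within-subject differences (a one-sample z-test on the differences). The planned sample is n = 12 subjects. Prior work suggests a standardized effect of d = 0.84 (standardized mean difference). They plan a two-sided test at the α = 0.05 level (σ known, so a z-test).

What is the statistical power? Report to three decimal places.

Noncentrality parameter: δ = d·√n = 0.84 × √12 = 2.9098
Critical value for a two-sided test at α = 0.05: z_{α/2} = 1.960.
Power = Φ(δ − 1.960) + Φ(−δ − 1.960) = Φ(0.950) + Φ(-4.870) = 0.8289 + 0.0000 = 0.8289.

Power ≈ 0.829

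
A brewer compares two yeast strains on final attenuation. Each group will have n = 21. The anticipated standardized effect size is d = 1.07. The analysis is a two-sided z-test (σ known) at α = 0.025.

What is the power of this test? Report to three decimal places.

Power ≈ 0.890

Noncentrality parameter: δ = d·√(n/2) = 1.07 × √(21/2) = 3.4672
Critical value for a two-sided test at α = 0.025: z_{α/2} = 2.241.
Power = Φ(δ − 2.241) + Φ(−δ − 2.241) = Φ(1.226) + Φ(-5.709) = 0.8899 + 0.0000 = 0.8899.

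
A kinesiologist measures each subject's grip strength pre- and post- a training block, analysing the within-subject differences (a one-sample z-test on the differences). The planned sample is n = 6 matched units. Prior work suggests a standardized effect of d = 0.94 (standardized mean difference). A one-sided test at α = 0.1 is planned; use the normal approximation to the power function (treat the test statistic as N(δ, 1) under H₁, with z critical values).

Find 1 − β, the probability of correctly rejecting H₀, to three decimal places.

Noncentrality parameter: δ = d·√n = 0.94 × √6 = 2.3025
One-sided α = 0.1 → critical value z_{0.1} = 1.282.
Power = P(Z > 1.282 − δ) = Φ(1.021) = 0.8464.

Power ≈ 0.846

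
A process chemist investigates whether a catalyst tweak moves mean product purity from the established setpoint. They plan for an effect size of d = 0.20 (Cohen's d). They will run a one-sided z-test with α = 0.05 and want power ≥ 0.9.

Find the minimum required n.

For power 0.9 need Φ(δ − z_{0.05}) = 0.9, so δ = z_{0.05} + z_{0.10} = 1.645 + 1.282 = 2.926.
δ = d·√n ⇒ n = (δ/d)² = (2.926 / 0.20)² = 214.10.
Round up to the next whole unit.

n = 215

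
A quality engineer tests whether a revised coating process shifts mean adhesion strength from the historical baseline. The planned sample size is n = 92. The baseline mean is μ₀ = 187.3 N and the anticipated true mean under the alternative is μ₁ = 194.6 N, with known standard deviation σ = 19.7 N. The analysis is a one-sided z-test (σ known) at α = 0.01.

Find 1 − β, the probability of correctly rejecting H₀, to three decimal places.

Standardized effect: d = |μ₁ − μ₀| / σ = |194.6 − 187.3| / 19.7 = 0.3706
Noncentrality parameter: δ = d·√n = 0.3706 × √92 = 3.5543
One-sided α = 0.01 → critical value z_{0.01} = 2.326.
Power = P(Z > 2.326 − δ) = Φ(1.228) = 0.8903.

Power ≈ 0.890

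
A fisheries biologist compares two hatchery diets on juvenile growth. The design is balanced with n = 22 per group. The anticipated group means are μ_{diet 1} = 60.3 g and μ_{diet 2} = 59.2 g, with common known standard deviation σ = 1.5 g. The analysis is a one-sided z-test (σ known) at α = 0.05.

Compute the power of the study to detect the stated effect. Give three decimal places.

Standardized effect: d = |μ_{diet 1} − μ_{diet 2}| / σ = |60.3 − 59.2| / 1.5 = 0.7333
Noncentrality parameter: λ = d·√(n/2) = 0.7333 × √(22/2) = 2.4322
One-sided α = 0.05 → critical value z_{0.05} = 1.645.
Power = Φ(λ − 1.645) = Φ(0.787) = 0.7845.

Power ≈ 0.784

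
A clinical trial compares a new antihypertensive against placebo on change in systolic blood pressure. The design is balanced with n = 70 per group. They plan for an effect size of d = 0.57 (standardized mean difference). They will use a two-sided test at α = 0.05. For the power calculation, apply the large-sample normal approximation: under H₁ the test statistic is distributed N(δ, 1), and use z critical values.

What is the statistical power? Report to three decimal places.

Noncentrality parameter: λ = d·√(n/2) = 0.57 × √(70/2) = 3.3722
Critical value for a two-sided test at α = 0.05: z_{α/2} = 1.960.
Power = Φ(λ − 1.960) + Φ(−λ − 1.960) = Φ(1.412) + Φ(-5.332) = 0.9211 + 0.0000 = 0.9211.

Power ≈ 0.921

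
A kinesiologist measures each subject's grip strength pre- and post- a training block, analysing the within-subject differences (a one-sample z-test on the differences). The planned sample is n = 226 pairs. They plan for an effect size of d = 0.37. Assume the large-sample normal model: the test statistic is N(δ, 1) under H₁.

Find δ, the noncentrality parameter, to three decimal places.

δ = d·√n = 0.37 × √226 = 5.5623

δ ≈ 5.562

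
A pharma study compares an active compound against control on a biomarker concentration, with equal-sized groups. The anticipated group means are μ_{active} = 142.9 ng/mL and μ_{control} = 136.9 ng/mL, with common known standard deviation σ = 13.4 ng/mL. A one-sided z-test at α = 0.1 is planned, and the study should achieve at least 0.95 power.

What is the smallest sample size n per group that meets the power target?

Standardized effect: d = |μ_{active} − μ_{control}| / σ = |142.9 − 136.9| / 13.4 = 0.4478
Set Φ(δ − 1.282) = 0.95; then δ − 1.282 = Φ⁻¹(0.95) = 1.645, giving δ = 2.926.
δ = d·√(n/2) ⇒ n = 2(δ/d)² = 2 × (2.926 / 0.4478)² = 85.43.
Rounding up, n = 86 per group.

n = 86 per group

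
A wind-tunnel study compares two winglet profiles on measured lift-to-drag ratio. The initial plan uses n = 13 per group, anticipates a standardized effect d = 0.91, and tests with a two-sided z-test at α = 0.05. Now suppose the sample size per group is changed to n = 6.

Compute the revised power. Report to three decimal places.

Power ≈ 0.351

With n = 6 per group: δ = d·√(n/2) = 0.91 × √(6/2) = 1.5762. Critical value z_{0.025} = 1.960.
Revised power = Φ(δ − 1.960) + Φ(−δ − 1.960) = Φ(-0.384) + Φ(-3.536) = 0.3506 + 0.0002 = 0.3508.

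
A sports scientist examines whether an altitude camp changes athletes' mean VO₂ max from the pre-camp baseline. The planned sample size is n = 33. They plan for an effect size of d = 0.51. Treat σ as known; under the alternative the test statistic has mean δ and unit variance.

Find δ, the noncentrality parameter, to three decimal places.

δ ≈ 2.930

The noncentrality parameter scales effect size by the design's sample-size factor: δ = d·√n = 0.51 × √33 = 2.9297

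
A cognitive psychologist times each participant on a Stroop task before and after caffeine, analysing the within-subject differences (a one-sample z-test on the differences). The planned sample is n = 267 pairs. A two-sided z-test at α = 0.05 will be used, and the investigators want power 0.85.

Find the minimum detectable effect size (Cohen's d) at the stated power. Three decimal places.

Need Φ(δ − 1.960) = 0.85, so δ = 1.960 + 1.036 = 2.996.
(Lower-tail contribution to power is negligible for δ > 0.)
δ = d·√n ⇒ d = δ/√n = 2.996/√267 = 0.1834.

d ≈ 0.183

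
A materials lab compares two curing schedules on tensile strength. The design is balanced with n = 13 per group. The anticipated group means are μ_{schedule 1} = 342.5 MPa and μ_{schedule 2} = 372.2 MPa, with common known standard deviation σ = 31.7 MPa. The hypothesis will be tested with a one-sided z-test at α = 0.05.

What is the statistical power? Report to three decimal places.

Power ≈ 0.772

Standardized effect: d = |μ_{schedule 1} − μ_{schedule 2}| / σ = |342.5 − 372.2| / 31.7 = 0.9369
Noncentrality parameter: δ = d·√(n/2) = 0.9369 × √(13/2) = 2.3887
Critical value for a one-sided test at α = 0.05: z_α = 1.645.
Power = Φ(δ − 1.645) = Φ(0.744) = 0.7715.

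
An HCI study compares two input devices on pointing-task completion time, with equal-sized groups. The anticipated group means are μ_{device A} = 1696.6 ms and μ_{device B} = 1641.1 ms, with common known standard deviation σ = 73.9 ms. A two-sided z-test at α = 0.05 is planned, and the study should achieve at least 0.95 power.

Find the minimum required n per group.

n = 47 per group

Standardized effect: d = |μ_{device A} − μ_{device B}| / σ = |1696.6 − 1641.1| / 73.9 = 0.7510
Set Φ(δ − 1.960) = 0.95; then δ − 1.960 = Φ⁻¹(0.95) = 1.645, giving δ = 3.605.
(For δ > 0 the lower-tail rejection region contributes negligibly to power, so the one-term inversion is standard.)
δ = d·√(n/2) ⇒ n = 2(δ/d)² = 2 × (3.605 / 0.7510)² = 46.08.
Round up to the next whole unit.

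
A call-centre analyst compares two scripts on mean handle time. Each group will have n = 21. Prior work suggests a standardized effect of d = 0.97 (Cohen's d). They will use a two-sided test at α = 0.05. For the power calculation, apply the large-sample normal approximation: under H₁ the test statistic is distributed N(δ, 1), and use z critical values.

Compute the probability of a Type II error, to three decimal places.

β ≈ 0.118

Noncentrality parameter: δ = d·√(n/2) = 0.97 × √(21/2) = 3.1432
Critical value for a two-sided test at α = 0.05: z_{α/2} = 1.960.
Power = Φ(δ − 1.960) + Φ(−δ − 1.960) = Φ(1.183) + Φ(-5.103) = 0.8816 + 0.0000 = 0.8816.
Type II error: β = 1 − power = 1 − 0.8816 = 0.1184.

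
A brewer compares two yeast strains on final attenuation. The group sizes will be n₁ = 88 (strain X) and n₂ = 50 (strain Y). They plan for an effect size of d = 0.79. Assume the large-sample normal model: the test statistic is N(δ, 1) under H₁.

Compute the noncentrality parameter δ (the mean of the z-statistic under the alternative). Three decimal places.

δ = d / √(1/n₁ + 1/n₂) = 0.79 / √(1/88 + 1/50) = 4.4608

δ ≈ 4.461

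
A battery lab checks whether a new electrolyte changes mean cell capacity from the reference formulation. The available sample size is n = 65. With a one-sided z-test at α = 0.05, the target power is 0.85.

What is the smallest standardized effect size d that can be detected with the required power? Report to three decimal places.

d ≈ 0.333

Need Φ(δ − 1.645) = 0.85, so δ = 1.645 + 1.036 = 2.681.
δ = d·√n ⇒ d = δ/√n = 2.681/√65 = 0.3326.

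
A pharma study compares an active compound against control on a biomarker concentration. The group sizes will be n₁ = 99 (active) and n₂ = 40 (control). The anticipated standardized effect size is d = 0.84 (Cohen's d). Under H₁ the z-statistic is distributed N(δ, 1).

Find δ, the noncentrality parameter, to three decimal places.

δ ≈ 4.484

δ = d / √(1/n₁ + 1/n₂) = 0.84 / √(1/99 + 1/40) = 4.4835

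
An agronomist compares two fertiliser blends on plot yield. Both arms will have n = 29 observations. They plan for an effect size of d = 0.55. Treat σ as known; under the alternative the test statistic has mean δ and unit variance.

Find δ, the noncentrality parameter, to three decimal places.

δ ≈ 2.094

δ = d·√(n/2) = 0.55 × √(29/2) = 2.0943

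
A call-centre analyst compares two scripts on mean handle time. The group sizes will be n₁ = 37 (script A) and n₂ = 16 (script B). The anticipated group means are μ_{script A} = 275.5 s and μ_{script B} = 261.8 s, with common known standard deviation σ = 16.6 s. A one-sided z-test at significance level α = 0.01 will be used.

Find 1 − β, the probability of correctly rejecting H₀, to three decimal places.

Power ≈ 0.667

Standardized effect: d = |μ_{script A} − μ_{script B}| / σ = |275.5 − 261.8| / 16.6 = 0.8253
Noncentrality parameter: δ = d / √(1/n₁ + 1/n₂) = 0.8253 / √(1/37 + 1/16) = 2.7583
Critical value for a one-sided test at α = 0.01: z_α = 2.326.
Power = P(Z > 2.326 − δ) = Φ(0.432) = 0.6671.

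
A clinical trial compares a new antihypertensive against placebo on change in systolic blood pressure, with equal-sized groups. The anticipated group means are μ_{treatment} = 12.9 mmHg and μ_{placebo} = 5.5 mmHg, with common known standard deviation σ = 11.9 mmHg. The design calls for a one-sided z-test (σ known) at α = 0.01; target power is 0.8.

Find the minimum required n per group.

n = 52 per group

Standardized effect: d = |μ_{treatment} − μ_{placebo}| / σ = |12.9 − 5.5| / 11.9 = 0.6218
For power 0.8 need Φ(δ − z_{0.01}) = 0.8, so δ = z_{0.01} + z_{0.20} = 2.326 + 0.842 = 3.168.
δ = d·√(n/2) ⇒ n = 2(δ/d)² = 2 × (3.168 / 0.6218)² = 51.91.
Rounding up, n = 52 per group.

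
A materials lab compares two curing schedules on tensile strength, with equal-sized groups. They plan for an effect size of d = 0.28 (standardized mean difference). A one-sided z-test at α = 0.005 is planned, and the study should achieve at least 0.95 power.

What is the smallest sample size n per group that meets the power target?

Set Φ(δ − 2.576) = 0.95; then δ − 2.576 = Φ⁻¹(0.95) = 1.645, giving δ = 4.221.
δ = d·√(n/2) ⇒ n = 2(δ/d)² = 2 × (4.221 / 0.28)² = 454.44.
Rounding up, n = 455 per group.

n = 455 per group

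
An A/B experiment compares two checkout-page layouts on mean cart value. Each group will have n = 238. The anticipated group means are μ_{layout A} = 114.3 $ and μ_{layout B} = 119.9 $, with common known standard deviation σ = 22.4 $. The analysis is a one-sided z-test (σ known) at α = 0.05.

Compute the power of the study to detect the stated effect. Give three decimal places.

Power ≈ 0.860

Standardized effect: d = |μ_{layout A} − μ_{layout B}| / σ = |114.3 − 119.9| / 22.4 = 0.2500
Noncentrality parameter: δ = d·√(n/2) = 0.2500 × √(238/2) = 2.7272
One-sided α = 0.05 → critical value z_{0.05} = 1.645.
Power = P(Z > 1.645 − δ) = Φ(1.082) = 0.8604.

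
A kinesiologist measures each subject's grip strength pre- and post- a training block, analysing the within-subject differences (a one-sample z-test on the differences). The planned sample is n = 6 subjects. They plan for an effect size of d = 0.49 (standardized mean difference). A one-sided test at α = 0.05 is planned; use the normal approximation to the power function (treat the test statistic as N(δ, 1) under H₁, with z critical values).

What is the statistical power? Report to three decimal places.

Noncentrality parameter: δ = d·√n = 0.49 × √6 = 1.2002
One-sided α = 0.05 → critical value z_{0.05} = 1.645.
Power = Φ(δ − 1.645) = Φ(-0.445) = 0.3283.

Power ≈ 0.328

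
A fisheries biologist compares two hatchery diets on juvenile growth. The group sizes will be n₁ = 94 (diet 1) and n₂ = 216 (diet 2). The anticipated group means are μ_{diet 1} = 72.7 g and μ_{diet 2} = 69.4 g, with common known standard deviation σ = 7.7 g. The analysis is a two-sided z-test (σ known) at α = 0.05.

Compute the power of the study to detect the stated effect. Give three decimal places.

Standardized effect: d = |μ_{diet 1} − μ_{diet 2}| / σ = |72.7 − 69.4| / 7.7 = 0.4286
Noncentrality parameter: δ = d / √(1/n₁ + 1/n₂) = 0.4286 / √(1/94 + 1/216) = 3.4684
Two-sided α = 0.05 → critical value z_{0.025} = 1.960.
Power = Φ(δ − 1.960) + Φ(−δ − 1.960) = Φ(1.508) + Φ(-5.428) = 0.9343 + 0.0000 = 0.9343.

Power ≈ 0.934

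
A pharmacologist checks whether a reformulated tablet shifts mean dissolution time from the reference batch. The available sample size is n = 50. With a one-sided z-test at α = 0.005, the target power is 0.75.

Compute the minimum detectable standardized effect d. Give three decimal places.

d ≈ 0.460

Need Φ(δ − 2.576) = 0.75, so δ = 2.576 + 0.674 = 3.250.
δ = d·√n ⇒ d = δ/√n = 3.250/√50 = 0.4597.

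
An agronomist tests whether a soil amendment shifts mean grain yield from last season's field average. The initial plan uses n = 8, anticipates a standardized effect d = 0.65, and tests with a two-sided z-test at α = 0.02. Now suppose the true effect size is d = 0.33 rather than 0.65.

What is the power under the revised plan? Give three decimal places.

Power ≈ 0.082

With d = 0.33: δ = d·√n = 0.33 × √8 = 0.9334. Critical value z_{0.01} = 2.326.
Revised power = Φ(δ − 2.326) + Φ(−δ − 2.326) = Φ(-1.393) + Φ(-3.260) = 0.0818 + 0.0006 = 0.0824.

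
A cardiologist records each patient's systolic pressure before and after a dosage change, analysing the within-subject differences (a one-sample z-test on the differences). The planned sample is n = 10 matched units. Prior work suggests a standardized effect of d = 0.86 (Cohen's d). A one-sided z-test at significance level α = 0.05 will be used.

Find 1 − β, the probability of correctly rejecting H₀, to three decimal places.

Power ≈ 0.859

Noncentrality parameter: δ = d·√n = 0.86 × √10 = 2.7196
One-sided α = 0.05 → critical value z_{0.05} = 1.645.
Power = Φ(δ − 1.645) = Φ(1.075) = 0.8587.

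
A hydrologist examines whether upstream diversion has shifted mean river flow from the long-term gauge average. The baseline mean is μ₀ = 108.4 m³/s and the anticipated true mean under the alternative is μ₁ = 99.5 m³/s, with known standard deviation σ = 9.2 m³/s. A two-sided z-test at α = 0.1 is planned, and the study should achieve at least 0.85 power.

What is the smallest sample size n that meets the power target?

Standardized effect: d = |μ₁ − μ₀| / σ = |99.5 − 108.4| / 9.2 = 0.9674
For power 0.85 need Φ(δ − z_{0.05}) = 0.85, so δ = z_{0.05} + z_{0.15} = 1.645 + 1.036 = 2.681.
(The Φ(−δ − z_{α/2}) term is vanishingly small for δ > 0 and is dropped in the standard sample-size formula.)
δ = d·√n ⇒ n = (δ/d)² = (2.681 / 0.9674)² = 7.68.
Round up to the next whole unit.

n = 8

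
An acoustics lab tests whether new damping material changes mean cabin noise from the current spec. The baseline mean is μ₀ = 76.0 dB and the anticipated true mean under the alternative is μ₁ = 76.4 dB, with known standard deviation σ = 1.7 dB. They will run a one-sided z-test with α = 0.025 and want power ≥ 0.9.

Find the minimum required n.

Standardized effect: d = |μ₁ − μ₀| / σ = |76.4 − 76.0| / 1.7 = 0.2353
For power 0.9 need Φ(δ − z_{0.025}) = 0.9, so δ = z_{0.025} + z_{0.10} = 1.960 + 1.282 = 3.242.
δ = d·√n ⇒ n = (δ/d)² = (3.242 / 0.2353)² = 189.79.
Rounding up, n = 190.

n = 190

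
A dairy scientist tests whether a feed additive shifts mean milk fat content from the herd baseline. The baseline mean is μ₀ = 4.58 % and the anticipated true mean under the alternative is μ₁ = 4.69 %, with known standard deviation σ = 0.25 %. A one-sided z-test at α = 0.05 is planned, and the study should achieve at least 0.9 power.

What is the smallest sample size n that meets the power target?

n = 45

Standardized effect: d = |μ₁ − μ₀| / σ = |4.69 − 4.58| / 0.25 = 0.4400
For power 0.9 need Φ(δ − z_{0.05}) = 0.9, so δ = z_{0.05} + z_{0.10} = 1.645 + 1.282 = 2.926.
δ = d·√n ⇒ n = (δ/d)² = (2.926 / 0.4400)² = 44.23.
Rounding up, n = 45.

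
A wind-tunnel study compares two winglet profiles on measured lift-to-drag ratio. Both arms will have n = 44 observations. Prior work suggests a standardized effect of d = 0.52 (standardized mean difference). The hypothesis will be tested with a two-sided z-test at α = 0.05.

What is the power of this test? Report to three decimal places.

Noncentrality parameter: δ = d·√(n/2) = 0.52 × √(44/2) = 2.4390
Two-sided α = 0.05 → critical value z_{0.025} = 1.960.
Power = Φ(δ − 1.960) + Φ(−δ − 1.960) = Φ(0.479) + Φ(-4.399) = 0.6840 + 0.0000 = 0.6841.

Power ≈ 0.684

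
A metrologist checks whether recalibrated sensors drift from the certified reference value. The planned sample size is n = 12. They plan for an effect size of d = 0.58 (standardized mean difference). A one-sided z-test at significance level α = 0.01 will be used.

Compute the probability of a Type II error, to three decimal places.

β ≈ 0.624

Noncentrality parameter: δ = d·√n = 0.58 × √12 = 2.0092
One-sided α = 0.01 → critical value z_{0.01} = 2.326.
Power = P(Z > 2.326 − δ) = Φ(-0.317) = 0.3756.
Type II error: β = 1 − power = 1 − 0.3756 = 0.6244.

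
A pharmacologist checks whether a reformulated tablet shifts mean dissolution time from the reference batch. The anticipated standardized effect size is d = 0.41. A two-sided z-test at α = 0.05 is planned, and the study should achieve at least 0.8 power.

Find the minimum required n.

Set Φ(δ − 1.960) = 0.8; then δ − 1.960 = Φ⁻¹(0.8) = 0.842, giving δ = 2.802.
(Ignoring the negligible lower-tail rejection probability gives the usual closed-form inversion.)
δ = d·√n ⇒ n = (δ/d)² = (2.802 / 0.41)² = 46.69.
Rounding up, n = 47.

n = 47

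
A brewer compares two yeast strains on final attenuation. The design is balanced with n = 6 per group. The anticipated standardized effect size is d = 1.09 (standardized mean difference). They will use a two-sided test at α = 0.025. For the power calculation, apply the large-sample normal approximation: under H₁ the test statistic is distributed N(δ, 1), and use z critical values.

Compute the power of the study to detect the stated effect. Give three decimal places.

Power ≈ 0.362

Noncentrality parameter: λ = d·√(n/2) = 1.09 × √(6/2) = 1.8879
Two-sided α = 0.025 → critical value z_{0.0125} = 2.241.
Power = Φ(λ − 2.241) + Φ(−λ − 2.241) = Φ(-0.353) + Φ(-4.129) = 0.3619 + 0.0000 = 0.3619.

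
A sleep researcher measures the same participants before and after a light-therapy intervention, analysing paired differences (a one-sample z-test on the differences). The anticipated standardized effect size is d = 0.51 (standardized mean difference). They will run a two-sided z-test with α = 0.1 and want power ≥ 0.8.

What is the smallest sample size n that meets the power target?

n = 24

For power 0.8 need Φ(δ − z_{0.05}) = 0.8, so δ = z_{0.05} + z_{0.20} = 1.645 + 0.842 = 2.486.
(The Φ(−δ − z_{α/2}) term is vanishingly small for δ > 0 and is dropped in the standard sample-size formula.)
δ = d·√n ⇒ n = (δ/d)² = (2.486 / 0.51)² = 23.77.
Round up to the next whole unit.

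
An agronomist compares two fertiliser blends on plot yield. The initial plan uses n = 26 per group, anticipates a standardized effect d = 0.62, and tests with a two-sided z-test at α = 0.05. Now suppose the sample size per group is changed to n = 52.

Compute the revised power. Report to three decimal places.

With n = 52 per group: δ = d·√(n/2) = 0.62 × √(52/2) = 3.1614. Critical value z_{0.025} = 1.960.
Revised power = Φ(δ − 1.960) + Φ(−δ − 1.960) = Φ(1.201) + Φ(-5.121) = 0.8852 + 0.0000 = 0.8852.

Power ≈ 0.885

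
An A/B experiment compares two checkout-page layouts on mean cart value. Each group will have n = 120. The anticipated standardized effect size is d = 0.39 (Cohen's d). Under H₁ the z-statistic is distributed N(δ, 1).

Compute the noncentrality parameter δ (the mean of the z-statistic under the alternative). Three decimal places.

δ = d·√(n/2) = 0.39 × √(120/2) = 3.0209

δ ≈ 3.021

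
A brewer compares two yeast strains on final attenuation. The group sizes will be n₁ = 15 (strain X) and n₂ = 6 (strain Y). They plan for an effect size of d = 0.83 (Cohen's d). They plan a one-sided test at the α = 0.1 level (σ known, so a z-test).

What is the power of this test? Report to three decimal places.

Power ≈ 0.669

Noncentrality parameter: δ = d / √(1/n₁ + 1/n₂) = 0.83 / √(1/15 + 1/6) = 1.7183
Critical value for a one-sided test at α = 0.1: z_α = 1.282.
Power = P(Z > 1.282 − δ) = Φ(0.437) = 0.6688.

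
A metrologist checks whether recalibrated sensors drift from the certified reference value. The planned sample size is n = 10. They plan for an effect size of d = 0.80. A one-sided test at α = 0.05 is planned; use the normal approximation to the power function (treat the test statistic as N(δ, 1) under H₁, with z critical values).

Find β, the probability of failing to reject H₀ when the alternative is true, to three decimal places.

Noncentrality parameter: δ = d·√n = 0.80 × √10 = 2.5298
One-sided α = 0.05 → critical value z_{0.05} = 1.645.
Power = Φ(δ − 1.645) = Φ(0.885) = 0.8119.
Type II error: β = 1 − power = 1 − 0.8119 = 0.1881.

β ≈ 0.188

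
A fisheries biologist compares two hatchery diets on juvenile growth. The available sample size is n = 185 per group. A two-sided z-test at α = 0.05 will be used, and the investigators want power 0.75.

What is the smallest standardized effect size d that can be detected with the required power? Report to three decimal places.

d ≈ 0.274

Required noncentrality: δ = z_{0.025} + z_{0.25} = 1.960 + 0.674 = 2.634.
(The second rejection-region term Φ(−δ − z_{α/2}) is negligible and dropped.)
δ = d·√(n/2) ⇒ d = δ/√(n/2) = 2.634/√(185/2) = 0.2739.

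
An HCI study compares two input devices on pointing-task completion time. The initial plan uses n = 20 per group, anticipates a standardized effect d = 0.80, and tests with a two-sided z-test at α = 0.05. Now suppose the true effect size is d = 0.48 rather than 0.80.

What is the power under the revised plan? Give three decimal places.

With d = 0.48: δ = d·√(n/2) = 0.48 × √(20/2) = 1.5179. Critical value z_{0.025} = 1.960.
Revised power = Φ(δ − 1.960) + Φ(−δ − 1.960) = Φ(-0.442) + Φ(-3.478) = 0.3292 + 0.0003 = 0.3295.

Power ≈ 0.329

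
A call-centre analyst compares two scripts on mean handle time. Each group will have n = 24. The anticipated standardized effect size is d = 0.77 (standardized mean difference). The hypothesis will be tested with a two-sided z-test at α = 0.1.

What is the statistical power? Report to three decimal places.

Power ≈ 0.847

Noncentrality parameter: δ = d·√(n/2) = 0.77 × √(24/2) = 2.6674
Critical value for a two-sided test at α = 0.1: z_{α/2} = 1.645.
Power = Φ(δ − 1.645) + Φ(−δ − 1.645) = Φ(1.023) + Φ(-4.312) = 0.8467 + 0.0000 = 0.8467.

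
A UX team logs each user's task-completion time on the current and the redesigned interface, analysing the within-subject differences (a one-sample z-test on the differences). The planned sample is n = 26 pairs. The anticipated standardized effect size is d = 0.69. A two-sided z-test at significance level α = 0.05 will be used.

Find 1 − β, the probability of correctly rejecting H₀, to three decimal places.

Noncentrality parameter: δ = d·√n = 0.69 × √26 = 3.5183
Two-sided α = 0.05 → critical value z_{0.025} = 1.960.
Power = Φ(δ − 1.960) + Φ(−δ − 1.960) = Φ(1.558) + Φ(-5.478) = 0.9404 + 0.0000 = 0.9404.

Power ≈ 0.940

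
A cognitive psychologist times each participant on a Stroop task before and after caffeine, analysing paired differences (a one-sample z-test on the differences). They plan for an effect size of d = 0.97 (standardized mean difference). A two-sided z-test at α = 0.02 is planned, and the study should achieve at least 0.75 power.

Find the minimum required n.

n = 10

For power 0.75 need Φ(δ − z_{0.01}) = 0.75, so δ = z_{0.01} + z_{0.25} = 2.326 + 0.674 = 3.001.
(For δ > 0 the lower-tail rejection region contributes negligibly to power, so the one-term inversion is standard.)
δ = d·√n ⇒ n = (δ/d)² = (3.001 / 0.97)² = 9.57.
Rounding up, n = 10.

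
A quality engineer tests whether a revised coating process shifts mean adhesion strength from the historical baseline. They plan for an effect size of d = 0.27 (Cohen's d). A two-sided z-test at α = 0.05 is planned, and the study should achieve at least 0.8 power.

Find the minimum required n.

n = 108

For power 0.8 need Φ(δ − z_{0.025}) = 0.8, so δ = z_{0.025} + z_{0.20} = 1.960 + 0.842 = 2.802.
(Ignoring the negligible lower-tail rejection probability gives the usual closed-form inversion.)
δ = d·√n ⇒ n = (δ/d)² = (2.802 / 0.27)² = 107.67.
Round up to the next whole unit.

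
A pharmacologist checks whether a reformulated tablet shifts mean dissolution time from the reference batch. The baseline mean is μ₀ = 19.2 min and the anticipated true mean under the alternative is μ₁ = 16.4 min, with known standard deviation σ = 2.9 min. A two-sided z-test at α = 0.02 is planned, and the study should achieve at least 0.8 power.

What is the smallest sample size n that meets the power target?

Standardized effect: d = |μ₁ − μ₀| / σ = |16.4 − 19.2| / 2.9 = 0.9655
For power 0.8 need Φ(δ − z_{0.01}) = 0.8, so δ = z_{0.01} + z_{0.20} = 2.326 + 0.842 = 3.168.
(Ignoring the negligible lower-tail rejection probability gives the usual closed-form inversion.)
δ = d·√n ⇒ n = (δ/d)² = (3.168 / 0.9655)² = 10.77.
Rounding up, n = 11.

n = 11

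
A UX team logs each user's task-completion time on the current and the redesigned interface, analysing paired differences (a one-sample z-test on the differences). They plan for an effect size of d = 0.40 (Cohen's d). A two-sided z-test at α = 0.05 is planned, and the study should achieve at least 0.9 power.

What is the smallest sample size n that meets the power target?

Set Φ(δ − 1.960) = 0.9; then δ − 1.960 = Φ⁻¹(0.9) = 1.282, giving δ = 3.242.
(Ignoring the negligible lower-tail rejection probability gives the usual closed-form inversion.)
δ = d·√n ⇒ n = (δ/d)² = (3.242 / 0.40)² = 65.67.
Round up to the next whole unit.

n = 66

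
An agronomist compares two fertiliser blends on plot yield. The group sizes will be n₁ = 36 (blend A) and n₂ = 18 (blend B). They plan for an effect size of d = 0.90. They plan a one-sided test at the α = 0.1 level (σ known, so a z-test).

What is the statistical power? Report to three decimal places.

Power ≈ 0.967

Noncentrality parameter: δ = d / √(1/n₁ + 1/n₂) = 0.90 / √(1/36 + 1/18) = 3.1177
One-sided α = 0.1 → critical value z_{0.1} = 1.282.
Power = Φ(δ − 1.282) = Φ(1.836) = 0.9668.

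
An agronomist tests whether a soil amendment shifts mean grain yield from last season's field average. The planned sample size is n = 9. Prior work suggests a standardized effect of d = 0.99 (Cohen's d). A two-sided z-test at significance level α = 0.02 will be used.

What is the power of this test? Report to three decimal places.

Noncentrality parameter: δ = d·√n = 0.99 × √9 = 2.9700
Two-sided α = 0.02 → critical value z_{0.01} = 2.326.
Power = Φ(δ − 2.326) + Φ(−δ − 2.326) = Φ(0.644) + Φ(-5.296) = 0.7401 + 0.0000 = 0.7401.

Power ≈ 0.740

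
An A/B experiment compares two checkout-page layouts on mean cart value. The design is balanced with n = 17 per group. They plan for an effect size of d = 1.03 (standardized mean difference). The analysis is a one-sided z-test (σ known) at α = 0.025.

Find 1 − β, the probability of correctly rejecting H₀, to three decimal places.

Power ≈ 0.852

Noncentrality parameter: λ = d·√(n/2) = 1.03 × √(17/2) = 3.0029
Critical value for a one-sided test at α = 0.025: z_α = 1.960.
Power = P(Z > 1.960 − λ) = Φ(1.043) = 0.8515.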